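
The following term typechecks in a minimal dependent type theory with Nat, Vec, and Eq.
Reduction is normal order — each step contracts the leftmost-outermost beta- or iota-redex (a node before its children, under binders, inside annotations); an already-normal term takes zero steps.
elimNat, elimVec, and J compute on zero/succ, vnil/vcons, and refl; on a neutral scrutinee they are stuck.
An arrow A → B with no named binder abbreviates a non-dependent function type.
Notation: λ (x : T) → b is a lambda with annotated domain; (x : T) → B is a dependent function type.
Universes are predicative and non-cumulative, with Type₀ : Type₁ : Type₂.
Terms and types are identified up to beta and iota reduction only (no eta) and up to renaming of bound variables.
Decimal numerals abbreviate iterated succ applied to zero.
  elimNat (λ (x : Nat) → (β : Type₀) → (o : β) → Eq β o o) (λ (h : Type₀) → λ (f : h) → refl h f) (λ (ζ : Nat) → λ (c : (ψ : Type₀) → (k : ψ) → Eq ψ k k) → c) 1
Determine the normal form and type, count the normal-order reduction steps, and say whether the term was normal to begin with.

reduced normal form:
  λ (x : Type₀) → λ (β : x) → refl x β
inferred type:
  (x : Type₀) → (β : x) → Eq x β β
reduction steps (normal order): 4
already normal: no
first contracted redex: an elimNat iota-redex


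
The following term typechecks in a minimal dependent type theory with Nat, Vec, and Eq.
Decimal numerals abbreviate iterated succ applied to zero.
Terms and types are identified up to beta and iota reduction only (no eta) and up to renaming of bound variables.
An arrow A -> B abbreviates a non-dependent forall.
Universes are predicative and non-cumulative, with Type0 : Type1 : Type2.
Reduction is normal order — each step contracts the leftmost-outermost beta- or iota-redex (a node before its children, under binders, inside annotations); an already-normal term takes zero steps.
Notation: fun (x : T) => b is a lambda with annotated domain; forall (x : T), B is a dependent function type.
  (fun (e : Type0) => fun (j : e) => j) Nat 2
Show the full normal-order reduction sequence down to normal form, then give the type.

normal-order reduction sequence:
  (fun (e : Type0) => fun (j : e) => j) Nat 2
  ~> (fun (e : Nat) => e) 2
  ~> 2
the term's type:
  Nat


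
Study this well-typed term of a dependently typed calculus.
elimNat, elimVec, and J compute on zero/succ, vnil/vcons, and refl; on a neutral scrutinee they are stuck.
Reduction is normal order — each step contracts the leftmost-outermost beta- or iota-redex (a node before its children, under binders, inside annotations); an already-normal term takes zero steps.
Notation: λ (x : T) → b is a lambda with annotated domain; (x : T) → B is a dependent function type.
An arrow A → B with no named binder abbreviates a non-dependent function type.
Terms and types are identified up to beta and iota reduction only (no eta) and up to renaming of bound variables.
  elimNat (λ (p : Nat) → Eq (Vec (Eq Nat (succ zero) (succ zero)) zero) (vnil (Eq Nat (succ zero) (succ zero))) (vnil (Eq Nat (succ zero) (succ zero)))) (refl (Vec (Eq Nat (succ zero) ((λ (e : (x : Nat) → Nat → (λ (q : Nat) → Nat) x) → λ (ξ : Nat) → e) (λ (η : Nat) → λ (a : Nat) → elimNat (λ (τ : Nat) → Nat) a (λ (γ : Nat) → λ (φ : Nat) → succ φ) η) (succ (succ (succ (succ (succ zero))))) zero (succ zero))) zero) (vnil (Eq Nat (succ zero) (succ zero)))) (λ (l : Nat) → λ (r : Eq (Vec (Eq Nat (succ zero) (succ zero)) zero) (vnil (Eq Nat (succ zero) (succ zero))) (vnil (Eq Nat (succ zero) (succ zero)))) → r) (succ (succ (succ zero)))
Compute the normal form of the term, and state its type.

normal form:
  refl (Vec (Eq Nat (succ zero) (succ zero)) zero) (vnil (Eq Nat (succ zero) (succ zero)))
the term's type:
  Eq (Vec (Eq Nat (succ zero) (succ zero)) zero) (vnil (Eq Nat (succ zero) (succ zero))) (vnil (Eq Nat (succ zero) (succ zero)))


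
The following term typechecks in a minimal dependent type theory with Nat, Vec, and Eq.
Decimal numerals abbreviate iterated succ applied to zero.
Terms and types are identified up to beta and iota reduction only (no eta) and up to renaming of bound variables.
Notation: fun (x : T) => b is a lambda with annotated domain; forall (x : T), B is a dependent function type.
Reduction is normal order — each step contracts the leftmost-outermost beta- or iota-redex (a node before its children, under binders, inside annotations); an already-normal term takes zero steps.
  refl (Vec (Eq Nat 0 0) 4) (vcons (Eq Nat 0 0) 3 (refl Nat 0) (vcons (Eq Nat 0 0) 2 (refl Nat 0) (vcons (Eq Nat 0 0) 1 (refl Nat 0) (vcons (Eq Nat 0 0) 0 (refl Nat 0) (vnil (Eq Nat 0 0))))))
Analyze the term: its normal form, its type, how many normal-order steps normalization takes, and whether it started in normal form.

normal form:
  refl (Vec (Eq Nat 0 0) 4) (vcons (Eq Nat 0 0) 3 (refl Nat 0) (vcons (Eq Nat 0 0) 2 (refl Nat 0) (vcons (Eq Nat 0 0) 1 (refl Nat 0) (vcons (Eq Nat 0 0) 0 (refl Nat 0) (vnil (Eq Nat 0 0))))))
type:
  Eq (Vec (Eq Nat 0 0) 4) (vcons (Eq Nat 0 0) 3 (refl Nat 0) (vcons (Eq Nat 0 0) 2 (refl Nat 0) (vcons (Eq Nat 0 0) 1 (refl Nat 0) (vcons (Eq Nat 0 0) 0 (refl Nat 0) (vnil (Eq Nat 0 0)))))) (vcons (Eq Nat 0 0) 3 (refl Nat 0) (vcons (Eq Nat 0 0) 2 (refl Nat 0) (vcons (Eq Nat 0 0) 1 (refl Nat 0) (vcons (Eq Nat 0 0) 0 (refl Nat 0) (vnil (Eq Nat 0 0))))))
normal-order step count: 0
already normal: yes


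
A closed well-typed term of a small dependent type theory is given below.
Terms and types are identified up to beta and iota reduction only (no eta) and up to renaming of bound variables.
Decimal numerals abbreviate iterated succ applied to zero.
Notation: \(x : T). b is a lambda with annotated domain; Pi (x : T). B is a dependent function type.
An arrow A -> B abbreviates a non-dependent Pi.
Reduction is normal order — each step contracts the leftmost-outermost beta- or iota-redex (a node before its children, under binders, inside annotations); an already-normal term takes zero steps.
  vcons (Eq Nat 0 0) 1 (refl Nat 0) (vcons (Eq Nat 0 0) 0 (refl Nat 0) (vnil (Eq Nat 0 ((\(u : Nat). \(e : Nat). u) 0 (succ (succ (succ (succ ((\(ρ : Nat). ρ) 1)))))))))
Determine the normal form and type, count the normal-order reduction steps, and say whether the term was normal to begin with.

normal form:
  vcons (Eq Nat 0 0) 1 (refl Nat 0) (vcons (Eq Nat 0 0) 0 (refl Nat 0) (vnil (Eq Nat 0 0)))
the term's type:
  Vec (Eq Nat 0 0) 2
steps to reach normal form (normal order): 2
already normal: no
first contracted redex: a beta-redex


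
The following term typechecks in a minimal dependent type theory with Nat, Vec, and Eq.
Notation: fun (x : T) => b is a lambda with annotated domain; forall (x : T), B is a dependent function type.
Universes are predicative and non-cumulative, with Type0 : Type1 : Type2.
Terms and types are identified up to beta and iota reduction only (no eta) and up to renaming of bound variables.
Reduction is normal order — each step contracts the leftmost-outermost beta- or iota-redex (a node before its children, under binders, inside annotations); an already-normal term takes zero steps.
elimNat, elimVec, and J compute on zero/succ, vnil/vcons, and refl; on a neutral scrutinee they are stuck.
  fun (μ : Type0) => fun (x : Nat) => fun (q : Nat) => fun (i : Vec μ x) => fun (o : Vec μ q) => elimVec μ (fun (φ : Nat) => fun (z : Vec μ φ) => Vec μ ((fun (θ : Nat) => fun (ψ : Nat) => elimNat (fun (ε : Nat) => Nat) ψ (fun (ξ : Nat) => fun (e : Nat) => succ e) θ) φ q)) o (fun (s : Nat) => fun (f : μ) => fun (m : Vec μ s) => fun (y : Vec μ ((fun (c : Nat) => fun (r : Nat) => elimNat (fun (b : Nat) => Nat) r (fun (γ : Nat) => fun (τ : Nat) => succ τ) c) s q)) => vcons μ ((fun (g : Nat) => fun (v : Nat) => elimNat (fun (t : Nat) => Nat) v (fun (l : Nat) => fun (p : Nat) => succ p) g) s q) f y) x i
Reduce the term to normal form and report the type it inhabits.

reduced normal form:
  fun (μ : Type0) => fun (x : Nat) => fun (q : Nat) => fun (i : Vec μ x) => fun (o : Vec μ q) => elimVec μ (fun (φ : Nat) => fun (z : Vec μ φ) => Vec μ (elimNat (fun (θ : Nat) => Nat) q (fun (ψ : Nat) => fun (ε : Nat) => succ ε) φ)) o (fun (ξ : Nat) => fun (e : μ) => fun (s : Vec μ ξ) => fun (f : Vec μ (elimNat (fun (m : Nat) => Nat) q (fun (y : Nat) => fun (c : Nat) => succ c) ξ)) => vcons μ (elimNat (fun (r : Nat) => Nat) q (fun (b : Nat) => fun (γ : Nat) => succ γ) ξ) e f) x i
the term's type:
  forall (μ : Type0), forall (x : Nat), forall (q : Nat), forall (i : Vec μ x), forall (o : Vec μ q), Vec μ (elimNat (fun (φ : Nat) => Nat) q (fun (z : Nat) => fun (θ : Nat) => succ θ) x)
observation: contracting a beta-redex first, the term normalizes in 6 steps.


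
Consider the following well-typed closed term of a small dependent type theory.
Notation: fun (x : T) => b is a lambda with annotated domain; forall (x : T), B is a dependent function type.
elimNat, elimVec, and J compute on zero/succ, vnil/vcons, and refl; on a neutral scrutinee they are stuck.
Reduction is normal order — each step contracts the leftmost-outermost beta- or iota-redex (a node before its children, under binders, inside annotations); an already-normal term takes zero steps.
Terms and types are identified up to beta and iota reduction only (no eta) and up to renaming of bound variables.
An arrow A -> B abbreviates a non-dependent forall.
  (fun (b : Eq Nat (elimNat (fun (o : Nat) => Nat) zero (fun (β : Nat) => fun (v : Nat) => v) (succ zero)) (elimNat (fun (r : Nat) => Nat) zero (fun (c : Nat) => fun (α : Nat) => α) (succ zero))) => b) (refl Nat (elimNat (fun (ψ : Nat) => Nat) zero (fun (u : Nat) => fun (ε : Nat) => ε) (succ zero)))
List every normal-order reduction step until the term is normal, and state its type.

normal-order reduction:
  (fun (b : Eq Nat (elimNat (fun (o : Nat) => Nat) zero (fun (β : Nat) => fun (v : Nat) => v) (succ zero)) (elimNat (fun (r : Nat) => Nat) zero (fun (c : Nat) => fun (α : Nat) => α) (succ zero))) => b) (refl Nat (elimNat (fun (ψ : Nat) => Nat) zero (fun (u : Nat) => fun (ε : Nat) => ε) (succ zero)))
  ~> refl Nat (elimNat (fun (b : Nat) => Nat) zero (fun (o : Nat) => fun (β : Nat) => β) (succ zero))
  ~> refl Nat ((fun (b : Nat) => fun (o : Nat) => o) zero (elimNat (fun (β : Nat) => Nat) zero (fun (v : Nat) => fun (r : Nat) => r) zero))
  ~> refl Nat ((fun (b : Nat) => b) (elimNat (fun (o : Nat) => Nat) zero (fun (β : Nat) => fun (v : Nat) => v) zero))
  ~> refl Nat (elimNat (fun (b : Nat) => Nat) zero (fun (o : Nat) => fun (β : Nat) => β) zero)
  ~> refl Nat zero
type:
  Eq Nat zero zero


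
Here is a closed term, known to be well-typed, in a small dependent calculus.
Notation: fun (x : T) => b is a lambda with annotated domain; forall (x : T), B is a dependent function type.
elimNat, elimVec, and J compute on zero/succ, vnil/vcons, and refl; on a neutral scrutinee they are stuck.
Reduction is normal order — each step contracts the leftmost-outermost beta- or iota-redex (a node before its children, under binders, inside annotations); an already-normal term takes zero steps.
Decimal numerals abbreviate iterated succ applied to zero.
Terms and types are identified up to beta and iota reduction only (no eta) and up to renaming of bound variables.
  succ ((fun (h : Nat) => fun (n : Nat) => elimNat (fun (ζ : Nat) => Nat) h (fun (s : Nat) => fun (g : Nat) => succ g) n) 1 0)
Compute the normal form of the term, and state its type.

normal form:
  2
the term's type:
  Nat
observation: reduction starts at a beta-redex, and 3 normal-order steps reach the normal form.


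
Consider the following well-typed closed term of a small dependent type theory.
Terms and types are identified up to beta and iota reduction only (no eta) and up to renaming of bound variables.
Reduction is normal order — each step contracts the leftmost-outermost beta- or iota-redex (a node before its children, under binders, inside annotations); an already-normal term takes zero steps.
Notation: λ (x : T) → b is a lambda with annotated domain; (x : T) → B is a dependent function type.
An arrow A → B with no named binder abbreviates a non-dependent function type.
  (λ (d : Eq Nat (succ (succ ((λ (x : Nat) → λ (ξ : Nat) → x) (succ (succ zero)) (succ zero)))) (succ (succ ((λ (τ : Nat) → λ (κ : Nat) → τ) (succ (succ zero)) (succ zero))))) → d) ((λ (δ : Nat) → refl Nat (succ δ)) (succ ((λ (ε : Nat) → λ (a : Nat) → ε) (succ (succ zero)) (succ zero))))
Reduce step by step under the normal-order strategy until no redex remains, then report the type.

reduction (normal order):
  (λ (d : Eq Nat (succ (succ ((λ (x : Nat) → λ (ξ : Nat) → x) (succ (succ zero)) (succ zero)))) (succ (succ ((λ (τ : Nat) → λ (κ : Nat) → τ) (succ (succ zero)) (succ zero))))) → d) ((λ (δ : Nat) → refl Nat (succ δ)) (succ ((λ (ε : Nat) → λ (a : Nat) → ε) (succ (succ zero)) (succ zero))))
  ~> (λ (d : Nat) → refl Nat (succ d)) (succ ((λ (x : Nat) → λ (ξ : Nat) → x) (succ (succ zero)) (succ zero)))
  ~> refl Nat (succ (succ ((λ (d : Nat) → λ (x : Nat) → d) (succ (succ zero)) (succ zero))))
  ~> refl Nat (succ (succ ((λ (d : Nat) → succ (succ zero)) (succ zero))))
  ~> refl Nat (succ (succ (succ (succ zero))))
type:
  Eq Nat (succ (succ (succ (succ zero)))) (succ (succ (succ (succ zero))))


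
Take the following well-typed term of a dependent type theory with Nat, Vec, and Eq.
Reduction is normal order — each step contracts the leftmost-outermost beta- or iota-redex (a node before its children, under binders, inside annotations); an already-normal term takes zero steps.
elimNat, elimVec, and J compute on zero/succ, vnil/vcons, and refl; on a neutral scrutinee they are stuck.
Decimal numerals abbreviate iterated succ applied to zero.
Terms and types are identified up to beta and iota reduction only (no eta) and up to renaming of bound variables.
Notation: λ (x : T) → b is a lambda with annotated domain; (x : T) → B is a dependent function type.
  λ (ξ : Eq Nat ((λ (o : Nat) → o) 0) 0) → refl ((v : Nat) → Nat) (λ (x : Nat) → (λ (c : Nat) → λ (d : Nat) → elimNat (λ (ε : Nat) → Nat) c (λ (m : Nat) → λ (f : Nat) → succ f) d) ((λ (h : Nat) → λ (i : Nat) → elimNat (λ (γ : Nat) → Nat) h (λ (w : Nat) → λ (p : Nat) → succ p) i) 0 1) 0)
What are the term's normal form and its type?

resulting normal form:
  λ (ξ : Eq Nat 0 0) → refl ((o : Nat) → Nat) (λ (v : Nat) → 1)
inferred type:
  (ξ : Eq Nat 0 0) → Eq ((o : Nat) → Nat) (λ (v : Nat) → 1) (λ (x : Nat) → 1)
observation: reduction starts at a beta-redex, and 10 normal-order steps reach the normal form.


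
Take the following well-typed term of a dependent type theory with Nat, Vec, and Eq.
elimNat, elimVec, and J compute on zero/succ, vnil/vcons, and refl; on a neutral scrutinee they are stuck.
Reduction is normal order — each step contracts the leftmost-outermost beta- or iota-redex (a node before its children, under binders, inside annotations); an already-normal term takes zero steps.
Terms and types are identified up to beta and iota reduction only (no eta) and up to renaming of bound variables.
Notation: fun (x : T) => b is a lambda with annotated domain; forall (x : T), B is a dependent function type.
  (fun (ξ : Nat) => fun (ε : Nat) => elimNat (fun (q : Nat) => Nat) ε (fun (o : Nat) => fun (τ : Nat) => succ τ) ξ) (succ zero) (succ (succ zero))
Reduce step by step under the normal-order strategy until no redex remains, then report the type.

reduction (normal order):
  (fun (ξ : Nat) => fun (ε : Nat) => elimNat (fun (q : Nat) => Nat) ε (fun (o : Nat) => fun (τ : Nat) => succ τ) ξ) (succ zero) (succ (succ zero))
  ~> (fun (ξ : Nat) => elimNat (fun (ε : Nat) => Nat) ξ (fun (q : Nat) => fun (o : Nat) => succ o) (succ zero)) (succ (succ zero))
  ~> elimNat (fun (ξ : Nat) => Nat) (succ (succ zero)) (fun (ε : Nat) => fun (q : Nat) => succ q) (succ zero)
  ~> (fun (ξ : Nat) => fun (ε : Nat) => succ ε) zero (elimNat (fun (q : Nat) => Nat) (succ (succ zero)) (fun (o : Nat) => fun (τ : Nat) => succ τ) zero)
  ~> (fun (ξ : Nat) => succ ξ) (elimNat (fun (ε : Nat) => Nat) (succ (succ zero)) (fun (q : Nat) => fun (o : Nat) => succ o) zero)
  ~> succ (elimNat (fun (ξ : Nat) => Nat) (succ (succ zero)) (fun (ε : Nat) => fun (q : Nat) => succ q) zero)
  ~> succ (succ (succ zero))
the term's type:
  Nat


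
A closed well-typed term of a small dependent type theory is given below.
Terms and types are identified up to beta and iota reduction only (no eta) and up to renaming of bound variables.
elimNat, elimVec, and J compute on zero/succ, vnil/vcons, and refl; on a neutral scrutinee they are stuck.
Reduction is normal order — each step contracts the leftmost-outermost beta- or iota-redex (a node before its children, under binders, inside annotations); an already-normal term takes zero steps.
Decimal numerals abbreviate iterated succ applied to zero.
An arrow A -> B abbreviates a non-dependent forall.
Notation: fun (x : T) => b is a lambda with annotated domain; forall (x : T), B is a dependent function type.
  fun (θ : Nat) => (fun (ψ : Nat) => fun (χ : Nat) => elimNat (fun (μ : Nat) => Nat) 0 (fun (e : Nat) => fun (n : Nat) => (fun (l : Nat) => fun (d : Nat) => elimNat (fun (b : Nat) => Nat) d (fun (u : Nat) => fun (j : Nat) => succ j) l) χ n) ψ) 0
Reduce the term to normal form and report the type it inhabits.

reduced normal form:
  fun (θ : Nat) => fun (ψ : Nat) => 0
type:
  Nat -> Nat -> Nat


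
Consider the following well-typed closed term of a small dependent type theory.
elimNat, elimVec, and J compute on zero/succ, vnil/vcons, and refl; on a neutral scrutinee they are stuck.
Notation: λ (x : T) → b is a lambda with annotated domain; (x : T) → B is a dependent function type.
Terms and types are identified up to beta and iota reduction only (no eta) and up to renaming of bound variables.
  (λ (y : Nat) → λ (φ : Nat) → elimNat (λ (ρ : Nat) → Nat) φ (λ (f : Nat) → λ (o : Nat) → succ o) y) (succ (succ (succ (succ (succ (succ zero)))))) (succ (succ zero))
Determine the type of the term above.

type:
  Nat


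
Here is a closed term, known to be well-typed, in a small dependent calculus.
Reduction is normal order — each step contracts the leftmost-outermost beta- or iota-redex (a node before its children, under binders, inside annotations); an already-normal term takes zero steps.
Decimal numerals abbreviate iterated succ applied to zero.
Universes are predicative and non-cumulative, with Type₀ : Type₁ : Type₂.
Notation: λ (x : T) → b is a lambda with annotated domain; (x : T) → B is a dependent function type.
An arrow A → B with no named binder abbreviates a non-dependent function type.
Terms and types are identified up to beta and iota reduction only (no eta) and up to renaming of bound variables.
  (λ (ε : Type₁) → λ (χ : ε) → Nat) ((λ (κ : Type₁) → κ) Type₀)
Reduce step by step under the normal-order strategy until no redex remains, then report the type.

normal-order reduction sequence:
  (λ (ε : Type₁) → λ (χ : ε) → Nat) ((λ (κ : Type₁) → κ) Type₀)
  ~> λ (ε : (λ (χ : Type₁) → χ) Type₀) → Nat
  ~> λ (ε : Type₀) → Nat
inferred type:
  Type₀ → Type₀


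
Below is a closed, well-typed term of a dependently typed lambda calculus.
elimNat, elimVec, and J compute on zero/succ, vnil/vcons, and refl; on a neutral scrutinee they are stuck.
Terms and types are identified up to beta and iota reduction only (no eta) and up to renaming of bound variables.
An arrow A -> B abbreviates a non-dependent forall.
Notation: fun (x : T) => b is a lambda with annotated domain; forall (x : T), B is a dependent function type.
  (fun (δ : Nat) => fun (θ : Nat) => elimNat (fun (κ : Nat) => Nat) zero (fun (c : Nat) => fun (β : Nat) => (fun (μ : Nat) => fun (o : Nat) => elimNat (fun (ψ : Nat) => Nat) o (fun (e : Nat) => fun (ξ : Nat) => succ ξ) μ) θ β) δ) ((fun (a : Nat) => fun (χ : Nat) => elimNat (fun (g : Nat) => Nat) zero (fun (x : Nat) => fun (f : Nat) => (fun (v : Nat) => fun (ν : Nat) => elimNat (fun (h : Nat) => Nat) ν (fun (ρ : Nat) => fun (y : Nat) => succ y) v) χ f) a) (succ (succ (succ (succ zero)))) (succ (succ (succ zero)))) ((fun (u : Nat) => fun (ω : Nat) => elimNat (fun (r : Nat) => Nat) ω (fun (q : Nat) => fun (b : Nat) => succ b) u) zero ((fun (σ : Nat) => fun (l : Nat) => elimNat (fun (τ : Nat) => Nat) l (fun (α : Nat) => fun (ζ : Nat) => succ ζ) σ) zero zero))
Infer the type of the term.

the term's type:
  Nat


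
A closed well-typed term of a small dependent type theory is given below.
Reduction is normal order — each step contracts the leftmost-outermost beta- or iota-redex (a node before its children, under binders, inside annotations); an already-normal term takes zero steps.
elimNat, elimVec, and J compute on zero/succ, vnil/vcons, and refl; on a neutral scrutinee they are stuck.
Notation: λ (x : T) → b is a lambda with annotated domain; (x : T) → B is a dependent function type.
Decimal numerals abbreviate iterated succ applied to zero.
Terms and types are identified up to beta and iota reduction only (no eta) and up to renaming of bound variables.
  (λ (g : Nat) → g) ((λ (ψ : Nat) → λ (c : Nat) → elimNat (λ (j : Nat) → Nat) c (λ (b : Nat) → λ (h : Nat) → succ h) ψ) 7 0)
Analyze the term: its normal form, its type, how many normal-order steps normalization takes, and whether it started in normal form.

reduced normal form:
  7
type:
  Nat
reduction steps (normal order): 25
term was already normal: no
first contracted redex: a beta-redex


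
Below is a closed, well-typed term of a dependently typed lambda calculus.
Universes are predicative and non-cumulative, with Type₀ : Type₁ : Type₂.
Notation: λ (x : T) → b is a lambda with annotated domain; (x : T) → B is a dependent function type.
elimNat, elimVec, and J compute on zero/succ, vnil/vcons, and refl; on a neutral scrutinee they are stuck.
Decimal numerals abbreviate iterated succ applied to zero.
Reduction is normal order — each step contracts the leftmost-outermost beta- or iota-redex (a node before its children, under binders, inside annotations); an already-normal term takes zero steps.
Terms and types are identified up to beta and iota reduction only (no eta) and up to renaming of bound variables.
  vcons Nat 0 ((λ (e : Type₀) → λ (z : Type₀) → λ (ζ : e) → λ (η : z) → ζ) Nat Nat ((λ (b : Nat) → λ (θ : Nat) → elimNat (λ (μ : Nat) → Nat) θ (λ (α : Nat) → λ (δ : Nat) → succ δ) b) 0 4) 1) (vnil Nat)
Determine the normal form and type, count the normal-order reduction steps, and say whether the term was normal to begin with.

normal form:
  vcons Nat 0 4 (vnil Nat)
inferred type:
  Vec Nat 1
reduction steps (normal order): 7
started in normal form: no
first contracted redex: a beta-redex


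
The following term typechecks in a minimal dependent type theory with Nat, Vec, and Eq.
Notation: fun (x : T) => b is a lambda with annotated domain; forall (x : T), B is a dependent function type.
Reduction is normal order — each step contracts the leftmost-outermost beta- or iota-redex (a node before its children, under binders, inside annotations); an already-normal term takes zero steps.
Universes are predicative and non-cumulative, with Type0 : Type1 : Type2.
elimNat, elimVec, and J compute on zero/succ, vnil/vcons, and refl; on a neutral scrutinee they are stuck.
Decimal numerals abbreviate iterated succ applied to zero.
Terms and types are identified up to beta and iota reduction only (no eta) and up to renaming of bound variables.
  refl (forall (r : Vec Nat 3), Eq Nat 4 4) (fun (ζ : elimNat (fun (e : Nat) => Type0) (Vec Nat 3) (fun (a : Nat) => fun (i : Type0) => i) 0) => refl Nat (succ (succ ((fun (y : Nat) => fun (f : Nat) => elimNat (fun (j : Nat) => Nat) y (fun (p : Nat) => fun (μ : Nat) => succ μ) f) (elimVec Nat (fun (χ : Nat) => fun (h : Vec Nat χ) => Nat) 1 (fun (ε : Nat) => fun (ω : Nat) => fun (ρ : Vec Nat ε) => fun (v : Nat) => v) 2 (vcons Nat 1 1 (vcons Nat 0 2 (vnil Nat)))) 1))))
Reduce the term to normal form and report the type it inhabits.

resulting normal form:
  refl (forall (r : Vec Nat 3), Eq Nat 4 4) (fun (ζ : Vec Nat 3) => refl Nat 4)
type:
  Eq (forall (r : Vec Nat 3), Eq Nat 4 4) (fun (ζ : Vec Nat 3) => refl Nat 4) (fun (e : Vec Nat 3) => refl Nat 4)


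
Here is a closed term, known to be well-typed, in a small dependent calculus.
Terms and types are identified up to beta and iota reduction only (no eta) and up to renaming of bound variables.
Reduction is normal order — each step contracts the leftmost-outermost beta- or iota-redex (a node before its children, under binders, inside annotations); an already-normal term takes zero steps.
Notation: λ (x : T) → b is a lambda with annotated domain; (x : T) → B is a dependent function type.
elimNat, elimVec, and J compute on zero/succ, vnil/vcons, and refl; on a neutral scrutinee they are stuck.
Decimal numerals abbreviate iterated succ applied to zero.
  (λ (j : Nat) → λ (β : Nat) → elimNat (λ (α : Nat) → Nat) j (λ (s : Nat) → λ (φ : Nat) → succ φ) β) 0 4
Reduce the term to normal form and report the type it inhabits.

normal form:
  4
type:
  Nat
observation: normalization takes exactly 15 steps under the normal-order strategy.


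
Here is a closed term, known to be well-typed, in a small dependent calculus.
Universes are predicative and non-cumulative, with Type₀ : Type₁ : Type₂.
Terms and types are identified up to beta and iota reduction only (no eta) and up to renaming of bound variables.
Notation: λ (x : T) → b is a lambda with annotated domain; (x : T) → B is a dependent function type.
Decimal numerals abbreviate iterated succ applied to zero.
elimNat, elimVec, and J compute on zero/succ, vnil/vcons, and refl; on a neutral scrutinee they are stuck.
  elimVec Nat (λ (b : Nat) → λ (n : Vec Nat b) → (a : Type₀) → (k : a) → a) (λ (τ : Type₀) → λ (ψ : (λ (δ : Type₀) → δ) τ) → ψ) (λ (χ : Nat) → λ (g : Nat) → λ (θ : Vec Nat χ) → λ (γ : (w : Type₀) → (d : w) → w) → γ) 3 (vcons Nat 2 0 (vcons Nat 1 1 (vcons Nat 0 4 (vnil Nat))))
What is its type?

the term's type:
  (b : Type₀) → (n : b) → b


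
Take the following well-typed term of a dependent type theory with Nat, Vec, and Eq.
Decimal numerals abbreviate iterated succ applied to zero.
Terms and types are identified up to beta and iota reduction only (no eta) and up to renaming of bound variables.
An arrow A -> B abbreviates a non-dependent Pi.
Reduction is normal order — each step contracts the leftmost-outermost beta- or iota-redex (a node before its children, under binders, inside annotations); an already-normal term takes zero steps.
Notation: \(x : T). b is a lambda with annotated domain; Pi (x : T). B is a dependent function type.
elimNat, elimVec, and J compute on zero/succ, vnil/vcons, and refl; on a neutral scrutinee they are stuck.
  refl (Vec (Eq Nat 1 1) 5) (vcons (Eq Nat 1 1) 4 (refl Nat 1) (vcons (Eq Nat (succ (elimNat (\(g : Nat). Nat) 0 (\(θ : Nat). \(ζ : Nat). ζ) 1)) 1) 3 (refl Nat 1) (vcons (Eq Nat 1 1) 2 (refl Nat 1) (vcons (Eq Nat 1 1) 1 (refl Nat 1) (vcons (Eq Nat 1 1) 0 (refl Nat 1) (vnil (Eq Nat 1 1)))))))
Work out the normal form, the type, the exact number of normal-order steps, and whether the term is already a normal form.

resulting normal form:
  refl (Vec (Eq Nat 1 1) 5) (vcons (Eq Nat 1 1) 4 (refl Nat 1) (vcons (Eq Nat 1 1) 3 (refl Nat 1) (vcons (Eq Nat 1 1) 2 (refl Nat 1) (vcons (Eq Nat 1 1) 1 (refl Nat 1) (vcons (Eq Nat 1 1) 0 (refl Nat 1) (vnil (Eq Nat 1 1)))))))
type:
  Eq (Vec (Eq Nat 1 1) 5) (vcons (Eq Nat 1 1) 4 (refl Nat 1) (vcons (Eq Nat 1 1) 3 (refl Nat 1) (vcons (Eq Nat 1 1) 2 (refl Nat 1) (vcons (Eq Nat 1 1) 1 (refl Nat 1) (vcons (Eq Nat 1 1) 0 (refl Nat 1) (vnil (Eq Nat 1 1))))))) (vcons (Eq Nat 1 1) 4 (refl Nat 1) (vcons (Eq Nat 1 1) 3 (refl Nat 1) (vcons (Eq Nat 1 1) 2 (refl Nat 1) (vcons (Eq Nat 1 1) 1 (refl Nat 1) (vcons (Eq Nat 1 1) 0 (refl Nat 1) (vnil (Eq Nat 1 1)))))))
reduction steps (normal order): 4
started in normal form: no
first redex: an elimNat iota-redex


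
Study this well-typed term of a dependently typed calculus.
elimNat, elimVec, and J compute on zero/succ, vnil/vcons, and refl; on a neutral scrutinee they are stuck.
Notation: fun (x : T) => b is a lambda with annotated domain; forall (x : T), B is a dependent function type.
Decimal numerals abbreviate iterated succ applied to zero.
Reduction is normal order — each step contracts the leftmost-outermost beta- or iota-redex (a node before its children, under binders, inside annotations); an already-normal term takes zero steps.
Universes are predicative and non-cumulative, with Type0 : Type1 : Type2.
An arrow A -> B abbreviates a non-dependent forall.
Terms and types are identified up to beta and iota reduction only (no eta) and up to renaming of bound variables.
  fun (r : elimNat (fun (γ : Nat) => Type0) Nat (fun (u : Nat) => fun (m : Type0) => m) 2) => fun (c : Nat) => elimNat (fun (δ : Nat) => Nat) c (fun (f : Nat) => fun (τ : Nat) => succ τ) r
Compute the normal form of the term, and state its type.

normal form:
  fun (r : Nat) => fun (γ : Nat) => elimNat (fun (u : Nat) => Nat) γ (fun (m : Nat) => fun (c : Nat) => succ c) r
the term's type:
  Nat -> Nat -> Nat


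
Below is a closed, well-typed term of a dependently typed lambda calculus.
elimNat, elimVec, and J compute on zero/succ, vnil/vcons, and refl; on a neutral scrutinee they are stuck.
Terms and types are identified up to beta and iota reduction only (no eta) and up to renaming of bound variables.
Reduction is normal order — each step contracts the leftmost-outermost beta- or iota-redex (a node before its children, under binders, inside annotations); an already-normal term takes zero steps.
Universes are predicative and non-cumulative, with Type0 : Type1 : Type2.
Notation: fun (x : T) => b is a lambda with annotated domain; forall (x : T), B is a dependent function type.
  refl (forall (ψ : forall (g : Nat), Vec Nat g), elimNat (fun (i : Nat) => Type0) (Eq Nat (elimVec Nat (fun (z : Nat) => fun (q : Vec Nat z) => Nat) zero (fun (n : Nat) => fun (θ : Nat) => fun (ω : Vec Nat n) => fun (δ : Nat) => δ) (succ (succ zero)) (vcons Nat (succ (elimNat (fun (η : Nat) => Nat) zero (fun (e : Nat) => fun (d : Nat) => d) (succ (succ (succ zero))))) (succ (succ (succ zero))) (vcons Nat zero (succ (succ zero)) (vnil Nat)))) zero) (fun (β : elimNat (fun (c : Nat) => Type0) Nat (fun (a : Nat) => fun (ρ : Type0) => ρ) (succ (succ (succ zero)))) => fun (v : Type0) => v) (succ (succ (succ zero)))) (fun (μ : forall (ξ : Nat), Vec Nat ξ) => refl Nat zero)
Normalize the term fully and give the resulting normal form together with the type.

resulting normal form:
  refl (forall (ψ : forall (g : Nat), Vec Nat g), Eq Nat zero zero) (fun (i : forall (z : Nat), Vec Nat z) => refl Nat zero)
type:
  Eq (forall (ψ : forall (g : Nat), Vec Nat g), Eq Nat zero zero) (fun (i : forall (z : Nat), Vec Nat z) => refl Nat zero) (fun (q : forall (n : Nat), Vec Nat n) => refl Nat zero)
observation: normalization takes exactly 21 steps under the normal-order strategy.


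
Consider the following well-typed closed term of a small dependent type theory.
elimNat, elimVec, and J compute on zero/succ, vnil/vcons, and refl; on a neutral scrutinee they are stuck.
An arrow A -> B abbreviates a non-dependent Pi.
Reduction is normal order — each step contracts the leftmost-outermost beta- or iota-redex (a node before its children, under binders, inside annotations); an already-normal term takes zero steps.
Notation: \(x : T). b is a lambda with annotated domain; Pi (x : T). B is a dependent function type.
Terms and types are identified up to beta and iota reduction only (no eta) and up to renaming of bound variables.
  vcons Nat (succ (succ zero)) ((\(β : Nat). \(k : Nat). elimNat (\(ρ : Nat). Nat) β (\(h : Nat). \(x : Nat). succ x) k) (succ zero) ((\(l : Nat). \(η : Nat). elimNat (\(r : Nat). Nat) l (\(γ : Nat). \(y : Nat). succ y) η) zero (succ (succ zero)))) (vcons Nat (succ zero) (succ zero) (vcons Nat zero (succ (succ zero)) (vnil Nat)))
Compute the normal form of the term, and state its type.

normal form:
  vcons Nat (succ (succ zero)) (succ (succ (succ zero))) (vcons Nat (succ zero) (succ zero) (vcons Nat zero (succ (succ zero)) (vnil Nat)))
inferred type:
  Vec Nat (succ (succ (succ zero)))


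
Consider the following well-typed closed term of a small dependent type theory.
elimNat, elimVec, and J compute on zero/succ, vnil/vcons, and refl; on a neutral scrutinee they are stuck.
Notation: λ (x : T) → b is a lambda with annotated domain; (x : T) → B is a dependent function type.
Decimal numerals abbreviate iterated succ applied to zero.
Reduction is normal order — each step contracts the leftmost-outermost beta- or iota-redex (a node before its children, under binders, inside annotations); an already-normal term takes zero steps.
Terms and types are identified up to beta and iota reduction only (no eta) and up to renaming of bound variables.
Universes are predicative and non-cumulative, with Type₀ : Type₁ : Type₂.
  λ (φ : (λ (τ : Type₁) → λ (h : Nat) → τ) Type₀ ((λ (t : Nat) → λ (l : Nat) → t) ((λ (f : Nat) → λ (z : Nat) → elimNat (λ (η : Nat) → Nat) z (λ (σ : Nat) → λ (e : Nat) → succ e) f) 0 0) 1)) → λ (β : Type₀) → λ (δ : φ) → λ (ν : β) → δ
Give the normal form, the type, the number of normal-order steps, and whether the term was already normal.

normal form:
  λ (φ : Type₀) → λ (τ : Type₀) → λ (h : φ) → λ (t : τ) → h
type:
  (φ : Type₀) → (τ : Type₀) → (h : φ) → (t : τ) → φ
normal-order step count: 2
term was already normal: no
first redex: a beta-redex


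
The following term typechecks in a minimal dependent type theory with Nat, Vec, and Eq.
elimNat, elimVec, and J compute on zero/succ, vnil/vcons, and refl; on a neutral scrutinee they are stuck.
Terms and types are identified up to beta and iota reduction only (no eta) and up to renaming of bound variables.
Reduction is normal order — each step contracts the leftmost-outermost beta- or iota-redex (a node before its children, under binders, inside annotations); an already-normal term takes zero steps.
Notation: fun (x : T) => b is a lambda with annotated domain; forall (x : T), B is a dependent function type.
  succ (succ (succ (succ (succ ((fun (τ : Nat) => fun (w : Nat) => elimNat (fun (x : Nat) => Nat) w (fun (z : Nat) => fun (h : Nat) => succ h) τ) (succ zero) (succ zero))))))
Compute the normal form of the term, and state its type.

resulting normal form:
  succ (succ (succ (succ (succ (succ (succ zero))))))
the term's type:
  Nat
observation: contracting a beta-redex first, the term normalizes in 6 steps.


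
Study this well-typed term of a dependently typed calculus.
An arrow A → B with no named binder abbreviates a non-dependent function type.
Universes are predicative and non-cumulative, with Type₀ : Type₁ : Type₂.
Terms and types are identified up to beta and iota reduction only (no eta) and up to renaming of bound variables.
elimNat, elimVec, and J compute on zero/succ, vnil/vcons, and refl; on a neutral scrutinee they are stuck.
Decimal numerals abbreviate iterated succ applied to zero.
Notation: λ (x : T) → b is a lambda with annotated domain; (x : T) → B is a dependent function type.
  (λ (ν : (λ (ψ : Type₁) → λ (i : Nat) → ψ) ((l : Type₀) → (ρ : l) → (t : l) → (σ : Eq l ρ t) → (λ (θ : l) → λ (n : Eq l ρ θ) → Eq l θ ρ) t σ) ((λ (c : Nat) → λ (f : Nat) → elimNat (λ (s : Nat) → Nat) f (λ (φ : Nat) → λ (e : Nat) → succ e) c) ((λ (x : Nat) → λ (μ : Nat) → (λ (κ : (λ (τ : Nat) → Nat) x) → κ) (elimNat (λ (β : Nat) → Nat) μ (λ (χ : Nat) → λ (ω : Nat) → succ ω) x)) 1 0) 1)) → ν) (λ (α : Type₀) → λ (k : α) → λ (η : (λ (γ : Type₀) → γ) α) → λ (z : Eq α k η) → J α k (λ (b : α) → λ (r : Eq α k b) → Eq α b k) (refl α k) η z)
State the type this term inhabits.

the term's type:
  (ν : Type₀) → (ψ : ν) → (i : ν) → Eq ν ψ i → Eq ν i ψ


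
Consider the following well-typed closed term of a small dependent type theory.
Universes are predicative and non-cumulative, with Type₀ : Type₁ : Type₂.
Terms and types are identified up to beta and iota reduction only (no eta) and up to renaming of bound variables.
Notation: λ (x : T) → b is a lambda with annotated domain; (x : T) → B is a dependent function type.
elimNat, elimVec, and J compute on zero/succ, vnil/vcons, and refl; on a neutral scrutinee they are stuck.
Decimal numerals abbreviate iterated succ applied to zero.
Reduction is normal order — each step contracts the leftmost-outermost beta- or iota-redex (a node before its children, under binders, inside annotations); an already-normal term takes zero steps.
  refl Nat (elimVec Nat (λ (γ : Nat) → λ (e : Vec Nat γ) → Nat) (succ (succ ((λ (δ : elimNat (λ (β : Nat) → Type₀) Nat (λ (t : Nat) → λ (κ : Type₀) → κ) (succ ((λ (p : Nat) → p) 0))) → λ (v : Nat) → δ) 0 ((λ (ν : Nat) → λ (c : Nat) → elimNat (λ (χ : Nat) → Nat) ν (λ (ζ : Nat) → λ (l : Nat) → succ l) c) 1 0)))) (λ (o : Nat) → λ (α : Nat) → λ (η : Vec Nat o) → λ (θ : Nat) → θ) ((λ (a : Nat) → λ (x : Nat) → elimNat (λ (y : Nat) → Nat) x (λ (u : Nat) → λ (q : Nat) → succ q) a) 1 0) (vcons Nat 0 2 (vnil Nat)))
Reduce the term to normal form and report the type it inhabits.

normal form:
  refl Nat 2
type:
  Eq Nat 2 2
observation: the term reaches its normal form after 8 normal-order steps.


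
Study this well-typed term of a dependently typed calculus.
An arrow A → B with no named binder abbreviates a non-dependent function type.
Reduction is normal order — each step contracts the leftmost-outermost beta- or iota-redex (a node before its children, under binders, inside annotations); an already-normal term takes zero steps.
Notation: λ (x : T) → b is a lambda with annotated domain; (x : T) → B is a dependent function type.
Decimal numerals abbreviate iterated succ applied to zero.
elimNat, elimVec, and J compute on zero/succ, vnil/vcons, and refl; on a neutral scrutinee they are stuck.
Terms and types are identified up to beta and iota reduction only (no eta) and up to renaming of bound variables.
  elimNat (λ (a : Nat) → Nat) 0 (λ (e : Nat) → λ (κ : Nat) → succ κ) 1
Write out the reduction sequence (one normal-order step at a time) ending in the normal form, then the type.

reduction (normal order):
  elimNat (λ (a : Nat) → Nat) 0 (λ (e : Nat) → λ (κ : Nat) → succ κ) 1
  ~> (λ (a : Nat) → λ (e : Nat) → succ e) 0 (elimNat (λ (κ : Nat) → Nat) 0 (λ (ω : Nat) → λ (φ : Nat) → succ φ) 0)
  ~> (λ (a : Nat) → succ a) (elimNat (λ (e : Nat) → Nat) 0 (λ (κ : Nat) → λ (ω : Nat) → succ ω) 0)
  ~> succ (elimNat (λ (a : Nat) → Nat) 0 (λ (e : Nat) → λ (κ : Nat) → succ κ) 0)
  ~> 1
type:
  Nat


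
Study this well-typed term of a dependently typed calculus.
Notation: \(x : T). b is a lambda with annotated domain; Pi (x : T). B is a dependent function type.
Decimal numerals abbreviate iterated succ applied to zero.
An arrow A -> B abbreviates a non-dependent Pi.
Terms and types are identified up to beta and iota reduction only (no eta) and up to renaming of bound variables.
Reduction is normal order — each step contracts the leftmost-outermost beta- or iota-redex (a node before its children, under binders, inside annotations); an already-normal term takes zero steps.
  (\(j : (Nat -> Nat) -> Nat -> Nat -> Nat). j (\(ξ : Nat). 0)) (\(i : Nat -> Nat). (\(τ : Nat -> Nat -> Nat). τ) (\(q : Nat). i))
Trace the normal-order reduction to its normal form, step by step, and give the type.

reduction (normal order):
  (\(j : (Nat -> Nat) -> Nat -> Nat -> Nat). j (\(ξ : Nat). 0)) (\(i : Nat -> Nat). (\(τ : Nat -> Nat -> Nat). τ) (\(q : Nat). i))
  ~> (\(j : Nat -> Nat). (\(ξ : Nat -> Nat -> Nat). ξ) (\(i : Nat). j)) (\(τ : Nat). 0)
  ~> (\(j : Nat -> Nat -> Nat). j) (\(ξ : Nat). \(i : Nat). 0)
  ~> \(j : Nat). \(ξ : Nat). 0
type:
  Nat -> Nat -> Nat
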